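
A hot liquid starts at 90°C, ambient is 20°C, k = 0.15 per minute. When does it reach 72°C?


From T(t) = T_a + (T₀ - T_a)e^(-kt), set T(t) = 72:
(72 - 20) / (90 - 20) = e^(-0.15t), so t = -ln(0.743)/0.15 ≈ 2.0 minutes.


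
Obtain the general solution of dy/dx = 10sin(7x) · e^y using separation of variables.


Separate: e^(-y) dy = 10sin(7x) dx.
Integrate: -e^(-y) = -(10/7)cos(7x) + C₀.
Rearrange: e^(-y) = (10/7)cos(7x) + C.


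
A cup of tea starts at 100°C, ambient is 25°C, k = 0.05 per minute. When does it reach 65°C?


From T(t) = T_a + (T₀ - T_a)e^(-kt), set T(t) = 65:
(65 - 25) / (100 - 25) = e^(-0.05t), so t = -ln(0.533)/0.05 ≈ 12.6 minutes.


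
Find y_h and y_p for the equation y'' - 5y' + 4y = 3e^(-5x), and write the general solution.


Characteristic roots of r² - 5r + 4 = 0 are 4, 1.
y_h = C₁e^(4x) + C₂e^(x).
Forcing exponent -5 is not a characteristic root; try y_p = Ae^(-5x).
Substitute: A·(25 + (-5)·-5 + (4)) = A·54 = 3, so A = 1/18.
General solution: y = C₁e^(4x) + C₂e^(x) + (1/18)e^(-5x).


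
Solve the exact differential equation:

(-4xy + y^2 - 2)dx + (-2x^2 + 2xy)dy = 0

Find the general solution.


Check exactness: ∂M/∂y = -4x + 2y and ∂N/∂x = -4x + 2y; equal, so the equation is exact.
Integrate M with respect to x (treating y as constant): ∫M dx = -2x^2y + xy^2 - 2x + h(y).
Differentiate w.r.t. y and set equal to N: all terms match, so h'(y) = 0 and h is a constant absorbed into C.
General solution: -2x^2y + xy^2 - 2x = C.


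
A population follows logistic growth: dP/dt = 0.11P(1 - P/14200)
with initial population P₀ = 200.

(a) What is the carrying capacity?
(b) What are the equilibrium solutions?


Logistic ODE dP/dt = 0.11P(1 - P/14200) has equilibria where dP/dt = 0, i.e. P = 0 or P = 14200.
The coefficient (1 - P/K) = 0 when P = K, identifying K = 14200 as the carrying capacity.
(a) K = 14200; (b) equilibria P = 0 and P = 14200.


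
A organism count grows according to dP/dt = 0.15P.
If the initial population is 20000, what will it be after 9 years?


The ODE dP/dt = 0.15P has solution P(t) = P(0)e^(0.15t).
Substitute P(0) = 20000 and t = 9: P(9) = 20000 e^(1.35) ≈ 77149.


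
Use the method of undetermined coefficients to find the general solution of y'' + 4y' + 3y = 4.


Characteristic roots of r² + 4r + 3 = 0 are -3, -1.
y_h = C₁e^(-3x) + C₂e^(-x).
Constant forcing; try y_p = A. Then 3A = 4 ⇒ A = 4/3.
General solution: y = C₁e^(-3x) + C₂e^(-x) + 4/3.


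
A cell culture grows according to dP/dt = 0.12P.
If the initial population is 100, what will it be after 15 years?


The ODE dP/dt = 0.12P has solution P(t) = P(0)e^(0.12t).
Substitute P(0) = 100 and t = 15: P(15) = 100 e^(1.80) ≈ 605.


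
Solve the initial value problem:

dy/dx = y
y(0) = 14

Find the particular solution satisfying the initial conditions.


General solution of y' = y is y = Ce^(x).
Apply y(0) = 14: C = 14.
Particular solution: y = 14e^(x).


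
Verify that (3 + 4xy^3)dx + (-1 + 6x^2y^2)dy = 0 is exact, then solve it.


Check exactness: ∂M/∂y = 12xy^2 and ∂N/∂x = 12xy^2; equal, so the equation is exact.
Integrate M with respect to x (treating y as constant): ∫M dx = 3x + 2x^2y^3 + h(y).
Differentiate w.r.t. y and set equal to N: the x-dependent terms already match, leaving h'(y) = -1. Integrate: h(y) = -y.
So F(x,y) = -y + 3x + 2x^2y^3.
General solution: -y + 3x + 2x^2y^3 = C.


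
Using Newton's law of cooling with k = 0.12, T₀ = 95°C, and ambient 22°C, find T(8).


Newton's law: dT/dt = -k(T - T_a) has solution T(t) = T_a + (T₀ - T_a)e^(-kt).
Plug in T_a = 22, T₀ = 95, k = 0.12, t = 8: T(8) = 22 + (73)e^(-0.96) ≈ 50.0°C.


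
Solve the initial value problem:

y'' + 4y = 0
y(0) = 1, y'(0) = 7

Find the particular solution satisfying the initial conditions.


Characteristic roots of r² + 4 = 0 are ±2i, so y = C₁cos(2x) + C₂sin(2x).
Apply y(0) = 1: C₁ = 1. Differentiate and apply y'(0) = 7: 2·C₂ = 7, so C₂ = 7/2.
Particular solution: y = cos(2x) + (7/2)sin(2x).


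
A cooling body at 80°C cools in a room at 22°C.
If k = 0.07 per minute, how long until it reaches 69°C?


From T(t) = T_a + (T₀ - T_a)e^(-kt), set T(t) = 69:
(69 - 22) / (80 - 22) = e^(-0.07t), so t = -ln(0.810)/0.07 ≈ 3.0 minutes.


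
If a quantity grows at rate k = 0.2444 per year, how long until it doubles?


Exponential growth: P(t) = P₀ e^(0.2444t). Set P(t)/P₀ = 2: e^(0.2444t) = 2.
Solve: t = ln(2)/0.2444 ≈ 2.84 years.


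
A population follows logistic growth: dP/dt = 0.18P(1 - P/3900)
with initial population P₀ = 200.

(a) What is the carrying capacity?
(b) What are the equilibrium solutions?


Logistic ODE dP/dt = 0.18P(1 - P/3900) has equilibria where dP/dt = 0, i.e. P = 0 or P = 3900.
The coefficient (1 - P/K) = 0 when P = K, identifying K = 3900 as the carrying capacity.
(a) K = 3900; (b) equilibria P = 0 and P = 3900.


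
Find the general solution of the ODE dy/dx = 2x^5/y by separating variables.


Separate variables: y dy = 2x^5 dx.
Integrate both sides: y²/2 = (1/3)x^6 + C₀.
Multiply by 2: y² = (2/3)x^6 + C.


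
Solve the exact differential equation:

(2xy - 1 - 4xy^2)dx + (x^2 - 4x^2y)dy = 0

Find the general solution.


Check exactness: ∂M/∂y = 2x - 8xy and ∂N/∂x = 2x - 8xy; equal, so the equation is exact.
Integrate M with respect to x (treating y as constant): ∫M dx = x^2y - x - 2x^2y^2 + h(y).
Differentiate w.r.t. y and set equal to N: all terms match, so h'(y) = 0 and h is a constant absorbed into C.
General solution: x^2y - x - 2x^2y^2 = C.


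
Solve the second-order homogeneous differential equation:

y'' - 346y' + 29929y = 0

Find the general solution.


Characteristic equation: r² - 346r + 29929 = 0, i.e. (r - 173)² = 0.
Repeated root r = 173; include an x factor for the second linearly independent solution.
General solution: y = (C₁ + C₂x)e^(173x).


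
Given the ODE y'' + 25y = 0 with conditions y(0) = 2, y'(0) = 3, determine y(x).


Characteristic roots of r² + 25 = 0 are ±5i, so y = C₁cos(5x) + C₂sin(5x).
Apply y(0) = 2: C₁ = 2. Differentiate and apply y'(0) = 3: 5·C₂ = 3, so C₂ = 3/5.
Particular solution: y = 2cos(5x) + (3/5)sin(5x).


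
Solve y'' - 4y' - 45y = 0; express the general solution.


Characteristic equation: r² - 4r - 45 = 0.
Factor: (r - 9)(r + 5) = 0 ⇒ r = 9, -5 (distinct real).
General solution: y = C₁e^(9x) + C₂e^(-5x).


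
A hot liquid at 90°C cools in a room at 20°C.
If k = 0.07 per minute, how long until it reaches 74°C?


From T(t) = T_a + (T₀ - T_a)e^(-kt), set T(t) = 74:
(74 - 20) / (90 - 20) = e^(-0.07t), so t = -ln(0.771)/0.07 ≈ 3.7 minutes.


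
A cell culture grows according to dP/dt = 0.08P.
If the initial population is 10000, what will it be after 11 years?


The ODE dP/dt = 0.08P has solution P(t) = P(0)e^(0.08t).
Substitute P(0) = 10000 and t = 11: P(11) = 10000 e^(0.88) ≈ 24109.


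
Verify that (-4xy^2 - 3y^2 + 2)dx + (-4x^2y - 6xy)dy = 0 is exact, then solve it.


Check exactness: ∂M/∂y = -8xy - 6y and ∂N/∂x = -8xy - 6y; equal, so the equation is exact.
Integrate M with respect to x (treating y as constant): ∫M dx = -2x^2y^2 - 3xy^2 + 2x + h(y).
Differentiate w.r.t. y and set equal to N: all terms match, so h'(y) = 0 and h is a constant absorbed into C.
General solution: -2x^2y^2 - 3xy^2 + 2x = C.


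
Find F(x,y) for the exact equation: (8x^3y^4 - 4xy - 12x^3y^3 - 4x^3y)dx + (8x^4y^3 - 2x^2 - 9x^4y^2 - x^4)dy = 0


Check exactness: ∂M/∂y = 32x^3y^3 - 4x - 36x^3y^2 - 4x^3 and ∂N/∂x = 32x^3y^3 - 4x - 36x^3y^2 - 4x^3; equal, so the equation is exact.
Integrate M with respect to x (treating y as constant): ∫M dx = 2x^4y^4 - 2x^2y - 3x^4y^3 - x^4y + h(y).
Differentiate w.r.t. y and set equal to N: all terms match, so h'(y) = 0 and h is a constant absorbed into C.
General solution: 2x^4y^4 - 2x^2y - 3x^4y^3 - x^4y = C.


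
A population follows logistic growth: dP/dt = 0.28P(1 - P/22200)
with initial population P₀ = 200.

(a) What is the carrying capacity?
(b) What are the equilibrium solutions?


Logistic ODE dP/dt = 0.28P(1 - P/22200) has equilibria where dP/dt = 0, i.e. P = 0 or P = 22200.
The coefficient (1 - P/K) = 0 when P = K, identifying K = 22200 as the carrying capacity.
(a) K = 22200; (b) equilibria P = 0 and P = 22200.


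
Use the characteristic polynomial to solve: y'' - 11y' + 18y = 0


Characteristic equation: r² - 11r + 18 = 0.
Factor: (r - 9)(r - 2) = 0 ⇒ r = 9, 2 (distinct real).
General solution: y = C₁e^(9x) + C₂e^(2x).


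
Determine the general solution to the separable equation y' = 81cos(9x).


g(y) = 1, so integrate directly: y = ∫ 81cos(9x) dx = 9sin(9x) + C.


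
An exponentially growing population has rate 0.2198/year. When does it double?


Exponential growth: P(t) = P₀ e^(0.2198t). Set P(t)/P₀ = 2: e^(0.2198t) = 2.
Solve: t = ln(2)/0.2198 ≈ 3.15 years.


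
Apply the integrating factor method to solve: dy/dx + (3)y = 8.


P(x) = 3, Q(x) = 8; integrating factor μ = e^(3x).
(μ y)' = 8e^(3x) ⇒ μ y = (8/3)e^(3x) + C.
Divide by μ: y = 8/3 + Ce^(-3x).


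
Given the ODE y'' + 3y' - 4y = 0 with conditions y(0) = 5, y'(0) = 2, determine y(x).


Characteristic roots of r² + 3r - 4 = 0 are -4, 1.
General solution y = c₁ e^(-4x) + c₂ e^(x).
Apply y(0) = 5: c₁ + c₂ = 5. Apply y'(0) = 2: -4 c₁ + 1 c₂ = 2.
Solve: c₁ = 3/5, c₂ = 22/5.
Particular solution: y = (3/5)e^(-4x) + (22/5)e^(x).


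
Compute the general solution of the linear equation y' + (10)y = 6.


P(x) = 10, Q(x) = 6; integrating factor μ = e^(10x).
(μ y)' = 6e^(10x) ⇒ μ y = (3/5)e^(10x) + C.
Divide by μ: y = 3/5 + Ce^(-10x).


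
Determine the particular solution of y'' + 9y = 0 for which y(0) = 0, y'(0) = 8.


Characteristic roots of r² + 9 = 0 are ±3i, so y = C₁cos(3x) + C₂sin(3x).
Apply y(0) = 0: C₁ = 0. Differentiate and apply y'(0) = 8: 3·C₂ = 8, so C₂ = 8/3.
Particular solution: y = (8/3)sin(3x).


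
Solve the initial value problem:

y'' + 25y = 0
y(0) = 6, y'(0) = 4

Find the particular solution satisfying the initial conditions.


Characteristic roots of r² + 25 = 0 are ±5i, so y = C₁cos(5x) + C₂sin(5x).
Apply y(0) = 6: C₁ = 6. Differentiate and apply y'(0) = 4: 5·C₂ = 4, so C₂ = 4/5.
Particular solution: y = 6cos(5x) + (4/5)sin(5x).


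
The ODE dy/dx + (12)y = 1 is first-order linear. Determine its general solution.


P(x) = 12, Q(x) = 1; integrating factor μ = e^(12x).
(μ y)' = e^(12x) ⇒ μ y = (1/12)e^(12x) + C.
Divide by μ: y = 1/12 + Ce^(-12x).


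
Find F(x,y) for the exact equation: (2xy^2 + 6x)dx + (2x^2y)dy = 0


Check exactness: ∂M/∂y = 4xy and ∂N/∂x = 4xy; equal, so the equation is exact.
Integrate M with respect to x (treating y as constant): ∫M dx = x^2y^2 + 3x^2 + h(y).
Differentiate w.r.t. y and set equal to N: all terms match, so h'(y) = 0 and h is a constant absorbed into C.
General solution: x^2y^2 + 3x^2 = C.


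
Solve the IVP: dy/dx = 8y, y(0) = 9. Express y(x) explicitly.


General solution of y' = 8y is y = Ce^(8x).
Apply y(0) = 9: C = 9.
Particular solution: y = 9e^(8x).


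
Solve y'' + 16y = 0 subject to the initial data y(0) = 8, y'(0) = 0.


Characteristic roots of r² + 16 = 0 are ±4i, so y = C₁cos(4x) + C₂sin(4x).
Apply y(0) = 8: C₁ = 8. Differentiate and apply y'(0) = 0: 4·C₂ = 0, so C₂ = 0.
Particular solution: y = 8cos(4x).


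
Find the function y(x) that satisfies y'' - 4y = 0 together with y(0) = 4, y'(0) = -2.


Characteristic roots of r² - 4 = 0 are -2, 2.
General solution y = c₁ e^(-2x) + c₂ e^(2x).
Apply y(0) = 4: c₁ + c₂ = 4. Apply y'(0) = -2: -2 c₁ + 2 c₂ = -2.
Solve: c₁ = 5/2, c₂ = 3/2.
Particular solution: y = (5/2)e^(-2x) + (3/2)e^(2x).


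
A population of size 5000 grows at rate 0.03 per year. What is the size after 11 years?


The ODE dP/dt = 0.03P has solution P(t) = P(0)e^(0.03t).
Substitute P(0) = 5000 and t = 11: P(11) = 5000 e^(0.33) ≈ 6955.


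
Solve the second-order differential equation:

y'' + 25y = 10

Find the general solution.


Homogeneous part: r² + 25 = 0 ⇒ r = ±5i, so y_h = C₁cos(5x) + C₂sin(5x).
Try constant y_p = A; plug in: 25A = 10 ⇒ A = 2/5.
General solution: y = C₁cos(5x) + C₂sin(5x) + 2/5.


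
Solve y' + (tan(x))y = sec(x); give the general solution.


P(x) = tan(x) ⇒ μ = e^(∫tan(x)dx) = sec(x).
(sec(x) y)' = sec²(x) ⇒ sec(x) y = tan(x) + C.
Multiply by cos(x): y = sin(x) + C·cos(x).


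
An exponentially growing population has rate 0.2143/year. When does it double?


Exponential growth: P(t) = P₀ e^(0.2143t). Set P(t)/P₀ = 2: e^(0.2143t) = 2.
Solve: t = ln(2)/0.2143 ≈ 3.23 years.


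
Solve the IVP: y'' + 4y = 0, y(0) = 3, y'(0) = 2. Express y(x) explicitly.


Characteristic roots of r² + 4 = 0 are ±2i, so y = C₁cos(2x) + C₂sin(2x).
Apply y(0) = 3: C₁ = 3. Differentiate and apply y'(0) = 2: 2·C₂ = 2, so C₂ = 1.
Particular solution: y = 3cos(2x) + sin(2x).


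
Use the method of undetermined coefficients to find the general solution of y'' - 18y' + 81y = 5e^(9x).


Characteristic polynomial (r - 9)² = 0; repeated root r = 9.
y_h = (C₁ + C₂x)e^(9x). Forcing matches the repeated root (resonance), so try y_p = Ax² e^(9x).
Substitute and solve for A: 2A = 5, so A = 5/2.
General solution: y = (C₁ + C₂x + (5/2)x²)e^(9x).


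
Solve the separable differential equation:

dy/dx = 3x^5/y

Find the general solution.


Separate variables: y dy = 3x^5 dx.
Integrate both sides: y²/2 = (1/2)x^6 + C₀.
Multiply by 2: y² = x^6 + C.


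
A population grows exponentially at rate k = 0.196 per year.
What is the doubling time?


Exponential growth: P(t) = P₀ e^(0.196t). Set P(t)/P₀ = 2: e^(0.196t) = 2.
Solve: t = ln(2)/0.196 ≈ 3.54 years.


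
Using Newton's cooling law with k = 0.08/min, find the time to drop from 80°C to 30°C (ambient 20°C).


From T(t) = T_a + (T₀ - T_a)e^(-kt), set T(t) = 30:
(30 - 20) / (80 - 20) = e^(-0.08t), so t = -ln(0.167)/0.08 ≈ 22.4 minutes.


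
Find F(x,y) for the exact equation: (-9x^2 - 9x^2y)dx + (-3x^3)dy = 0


Check exactness: ∂M/∂y = -9x^2 and ∂N/∂x = -9x^2; equal, so the equation is exact.
Integrate M with respect to x (treating y as constant): ∫M dx = -3x^3 - 3x^3y + h(y).
Differentiate w.r.t. y and set equal to N: all terms match, so h'(y) = 0 and h is a constant absorbed into C.
General solution: -3x^3 - 3x^3y = C.


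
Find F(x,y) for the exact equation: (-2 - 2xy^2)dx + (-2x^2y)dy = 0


Check exactness: ∂M/∂y = -4xy and ∂N/∂x = -4xy; equal, so the equation is exact.
Integrate M with respect to x (treating y as constant): ∫M dx = -2x - x^2y^2 + h(y).
Differentiate w.r.t. y and set equal to N: all terms match, so h'(y) = 0 and h is a constant absorbed into C.
General solution: -2x - x^2y^2 = C.


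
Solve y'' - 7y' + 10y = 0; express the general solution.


Characteristic equation: r² - 7r + 10 = 0.
Factor: (r - 2)(r - 5) = 0 ⇒ r = 2, 5 (distinct real).
General solution: y = C₁e^(2x) + C₂e^(5x).


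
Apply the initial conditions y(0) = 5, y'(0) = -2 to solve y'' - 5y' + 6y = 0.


Characteristic roots of r² - 5r + 6 = 0 are 3, 2.
General solution y = c₁ e^(3x) + c₂ e^(2x).
Apply y(0) = 5: c₁ + c₂ = 5. Apply y'(0) = -2: 3 c₁ + 2 c₂ = -2.
Solve: c₁ = -12, c₂ = 17.
Particular solution: y = -12e^(3x) + 17e^(2x).


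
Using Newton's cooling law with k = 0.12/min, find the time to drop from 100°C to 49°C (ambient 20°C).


From T(t) = T_a + (T₀ - T_a)e^(-kt), set T(t) = 49:
(49 - 20) / (100 - 20) = e^(-0.12t), so t = -ln(0.362)/0.12 ≈ 8.5 minutes.


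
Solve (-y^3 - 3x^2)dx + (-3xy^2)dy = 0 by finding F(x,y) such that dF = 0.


Check exactness: ∂M/∂y = -3y^2 and ∂N/∂x = -3y^2; equal, so the equation is exact.
Integrate M with respect to x (treating y as constant): ∫M dx = -xy^3 - x^3 + h(y).
Differentiate w.r.t. y and set equal to N: all terms match, so h'(y) = 0 and h is a constant absorbed into C.
General solution: -xy^3 - x^3 = C.


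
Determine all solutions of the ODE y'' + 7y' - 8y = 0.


Characteristic equation: r² + 7r - 8 = 0.
Factor: (r + 8)(r - 1) = 0 ⇒ r = -8, 1 (distinct real).
General solution: y = C₁e^(-8x) + C₂e^(x).


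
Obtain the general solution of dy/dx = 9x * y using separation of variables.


Separate variables: dy/y = 9x dx.
Integrate: ln|y| = (9/2)x^2 + C₀.
Exponentiate: y = Ce^((9/2)x^2).


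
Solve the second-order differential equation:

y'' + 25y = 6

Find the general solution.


Homogeneous part: r² + 25 = 0 ⇒ r = ±5i, so y_h = C₁cos(5x) + C₂sin(5x).
Try constant y_p = A; plug in: 25A = 6 ⇒ A = 6/25.
General solution: y = C₁cos(5x) + C₂sin(5x) + 6/25.


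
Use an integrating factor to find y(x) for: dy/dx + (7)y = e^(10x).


P(x) = 7 ⇒ μ = e^(7x).
(μ y)' = e^(17x) ⇒ μ y = e^(17x)/17 + C.
Divide by μ: y = (1/17)e^(10x) + Ce^(-7x).


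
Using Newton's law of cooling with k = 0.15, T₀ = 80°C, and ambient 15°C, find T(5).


Newton's law: dT/dt = -k(T - T_a) has solution T(t) = T_a + (T₀ - T_a)e^(-kt).
Plug in T_a = 15, T₀ = 80, k = 0.15, t = 5: T(5) = 15 + (65)e^(-0.75) ≈ 45.7°C.


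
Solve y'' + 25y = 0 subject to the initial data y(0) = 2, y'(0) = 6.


Characteristic roots of r² + 25 = 0 are ±5i, so y = C₁cos(5x) + C₂sin(5x).
Apply y(0) = 2: C₁ = 2. Differentiate and apply y'(0) = 6: 5·C₂ = 6, so C₂ = 6/5.
Particular solution: y = 2cos(5x) + (6/5)sin(5x).


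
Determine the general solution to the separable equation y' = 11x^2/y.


Separate variables: y dy = 11x^2 dx.
Integrate both sides: y²/2 = (11/3)x^3 + C₀.
Multiply by 2: y² = (22/3)x^3 + C.


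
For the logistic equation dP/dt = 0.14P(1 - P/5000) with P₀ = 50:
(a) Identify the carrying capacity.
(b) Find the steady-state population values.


Logistic ODE dP/dt = 0.14P(1 - P/5000) has equilibria where dP/dt = 0, i.e. P = 0 or P = 5000.
The coefficient (1 - P/K) = 0 when P = K, identifying K = 5000 as the carrying capacity.
(a) K = 5000; (b) equilibria P = 0 and P = 5000.


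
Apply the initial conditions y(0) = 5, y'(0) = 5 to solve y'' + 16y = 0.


Characteristic roots of r² + 16 = 0 are ±4i, so y = C₁cos(4x) + C₂sin(4x).
Apply y(0) = 5: C₁ = 5. Differentiate and apply y'(0) = 5: 4·C₂ = 5, so C₂ = 5/4.
Particular solution: y = 5cos(4x) + (5/4)sin(4x).


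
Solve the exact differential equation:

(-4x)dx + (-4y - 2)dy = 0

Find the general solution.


Check exactness: ∂M/∂y = 0 and ∂N/∂x = 0; equal, so the equation is exact.
Integrate M with respect to x (treating y as constant): ∫M dx = -2x^2 + h(y).
Differentiate w.r.t. y and set equal to N: the x-dependent terms already match, leaving h'(y) = -4y - 2. Integrate: h(y) = -2y^2 - 2y.
So F(x,y) = -2y^2 - 2x^2 - 2y.
General solution: -2y^2 - 2x^2 - 2y = C.


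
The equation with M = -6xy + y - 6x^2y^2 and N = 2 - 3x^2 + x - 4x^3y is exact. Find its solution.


Check exactness: ∂M/∂y = -6x + 1 - 12x^2y and ∂N/∂x = -6x + 1 - 12x^2y; equal, so the equation is exact.
Integrate M with respect to x (treating y as constant): ∫M dx = -3x^2y + xy - 2x^3y^2 + h(y).
Differentiate w.r.t. y and set equal to N: the x-dependent terms already match, leaving h'(y) = 2. Integrate: h(y) = 2y.
So F(x,y) = 2y - 3x^2y + xy - 2x^3y^2.
General solution: 2y - 3x^2y + xy - 2x^3y^2 = C.


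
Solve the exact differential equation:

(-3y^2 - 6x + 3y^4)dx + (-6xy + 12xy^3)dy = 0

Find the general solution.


Check exactness: ∂M/∂y = -6y + 12y^3 and ∂N/∂x = -6y + 12y^3; equal, so the equation is exact.
Integrate M with respect to x (treating y as constant): ∫M dx = -3xy^2 - 3x^2 + 3xy^4 + h(y).
Differentiate w.r.t. y and set equal to N: all terms match, so h'(y) = 0 and h is a constant absorbed into C.
General solution: -3xy^2 - 3x^2 + 3xy^4 = C.


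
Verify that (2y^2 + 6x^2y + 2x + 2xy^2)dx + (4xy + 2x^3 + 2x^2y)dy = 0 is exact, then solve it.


Check exactness: ∂M/∂y = 4y + 6x^2 + 4xy and ∂N/∂x = 4y + 6x^2 + 4xy; equal, so the equation is exact.
Integrate M with respect to x (treating y as constant): ∫M dx = 2xy^2 + 2x^3y + x^2 + x^2y^2 + h(y).
Differentiate w.r.t. y and set equal to N: all terms match, so h'(y) = 0 and h is a constant absorbed into C.
General solution: 2xy^2 + 2x^3y + x^2 + x^2y^2 = C.


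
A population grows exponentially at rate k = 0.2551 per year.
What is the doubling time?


Exponential growth: P(t) = P₀ e^(0.2551t). Set P(t)/P₀ = 2: e^(0.2551t) = 2.
Solve: t = ln(2)/0.2551 ≈ 2.72 years.


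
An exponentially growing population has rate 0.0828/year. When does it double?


Exponential growth: P(t) = P₀ e^(0.0828t). Set P(t)/P₀ = 2: e^(0.0828t) = 2.
Solve: t = ln(2)/0.0828 ≈ 8.37 years.


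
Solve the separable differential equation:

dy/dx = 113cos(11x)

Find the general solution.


g(y) = 1, so integrate directly: y = ∫ 113cos(11x) dx = (113/11)sin(11x) + C.


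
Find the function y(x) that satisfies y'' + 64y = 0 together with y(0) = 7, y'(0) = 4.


Characteristic roots of r² + 64 = 0 are ±8i, so y = C₁cos(8x) + C₂sin(8x).
Apply y(0) = 7: C₁ = 7. Differentiate and apply y'(0) = 4: 8·C₂ = 4, so C₂ = 1/2.
Particular solution: y = 7cos(8x) + (1/2)sin(8x).


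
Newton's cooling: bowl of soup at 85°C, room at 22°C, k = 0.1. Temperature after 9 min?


Newton's law: dT/dt = -k(T - T_a) has solution T(t) = T_a + (T₀ - T_a)e^(-kt).
Plug in T_a = 22, T₀ = 85, k = 0.1, t = 9: T(9) = 22 + (63)e^(-0.90) ≈ 47.6°C.


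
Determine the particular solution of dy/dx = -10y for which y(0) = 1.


General solution of y' = -10y is y = Ce^(-10x).
Apply y(0) = 1: C = 1.
Particular solution: y = e^(-10x).


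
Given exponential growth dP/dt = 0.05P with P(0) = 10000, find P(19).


The ODE dP/dt = 0.05P has solution P(t) = P(0)e^(0.05t).
Substitute P(0) = 10000 and t = 19: P(19) = 10000 e^(0.95) ≈ 25857.


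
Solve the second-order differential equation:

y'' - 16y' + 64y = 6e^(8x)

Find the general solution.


Characteristic polynomial (r - 8)² = 0; repeated root r = 8.
y_h = (C₁ + C₂x)e^(8x). Forcing matches the repeated root (resonance), so try y_p = Ax² e^(8x).
Substitute and solve for A: 2A = 6, so A = 3.
General solution: y = (C₁ + C₂x + 3x²)e^(8x).


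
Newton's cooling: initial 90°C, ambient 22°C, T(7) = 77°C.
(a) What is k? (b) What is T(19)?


Newton's law: T(t) = T_a + (T₀ - T_a)e^(-kt).
(a) Use T(7) = 77: (77 - 22)/(90 - 22) = e^(-k·7), so k = -ln(0.809)/7 ≈ 0.0303.
(b) Apply k to t = 19: T(19) = 22 + (68)e^(-0.576) ≈ 60.2°C.


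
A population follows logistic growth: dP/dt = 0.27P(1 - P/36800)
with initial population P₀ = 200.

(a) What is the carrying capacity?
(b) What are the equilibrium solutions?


Logistic ODE dP/dt = 0.27P(1 - P/36800) has equilibria where dP/dt = 0, i.e. P = 0 or P = 36800.
The coefficient (1 - P/K) = 0 when P = K, identifying K = 36800 as the carrying capacity.
(a) K = 36800; (b) equilibria P = 0 and P = 36800.


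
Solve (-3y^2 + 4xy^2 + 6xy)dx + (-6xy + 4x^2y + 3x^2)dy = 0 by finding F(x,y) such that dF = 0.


Check exactness: ∂M/∂y = -6y + 8xy + 6x and ∂N/∂x = -6y + 8xy + 6x; equal, so the equation is exact.
Integrate M with respect to x (treating y as constant): ∫M dx = -3xy^2 + 2x^2y^2 + 3x^2y + h(y).
Differentiate w.r.t. y and set equal to N: all terms match, so h'(y) = 0 and h is a constant absorbed into C.
General solution: -3xy^2 + 2x^2y^2 + 3x^2y = C.


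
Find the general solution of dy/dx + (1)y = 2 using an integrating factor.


P(x) = 1, Q(x) = 2; integrating factor μ = e^(x).
(μ y)' = 2e^(x) ⇒ μ y = 2e^(x) + C.
Divide by μ: y = 2 + Ce^(-x).


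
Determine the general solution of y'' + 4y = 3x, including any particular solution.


Homogeneous: r² + 4 = 0 ⇒ r = ±2i, y_h = C₁cos(2x) + C₂sin(2x).
Polynomial forcing; try y_p = Ax + B. Then y_p'' + 4 y_p = 4(Ax + B) = 3x, so B = 0 and A = 3/4.
General solution: y = C₁cos(2x) + C₂sin(2x) + (3/4)x.


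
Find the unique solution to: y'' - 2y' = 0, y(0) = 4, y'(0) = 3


Characteristic roots of r² - 2r = 0 are 2, 0.
General solution y = c₁ e^(2x) + c₂.
Apply y(0) = 4: c₁ + c₂ = 4. Apply y'(0) = 3: 2 c₁ + 0 c₂ = 3.
Solve: c₁ = 3/2, c₂ = 5/2.
Particular solution: y = (3/2)e^(2x) + 5/2.


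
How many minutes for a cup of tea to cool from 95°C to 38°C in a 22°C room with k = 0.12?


From T(t) = T_a + (T₀ - T_a)e^(-kt), set T(t) = 38:
(38 - 22) / (95 - 22) = e^(-0.12t), so t = -ln(0.219)/0.12 ≈ 12.6 minutes.


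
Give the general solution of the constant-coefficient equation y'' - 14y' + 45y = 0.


Characteristic equation: r² - 14r + 45 = 0.
Factor: (r - 9)(r - 5) = 0 ⇒ r = 9, 5 (distinct real).
General solution: y = C₁e^(9x) + C₂e^(5x).


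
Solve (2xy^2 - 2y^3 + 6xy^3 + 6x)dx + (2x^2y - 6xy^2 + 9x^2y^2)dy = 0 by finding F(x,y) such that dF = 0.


Check exactness: ∂M/∂y = 4xy - 6y^2 + 18xy^2 and ∂N/∂x = 4xy - 6y^2 + 18xy^2; equal, so the equation is exact.
Integrate M with respect to x (treating y as constant): ∫M dx = x^2y^2 - 2xy^3 + 3x^2y^3 + 3x^2 + h(y).
Differentiate w.r.t. y and set equal to N: all terms match, so h'(y) = 0 and h is a constant absorbed into C.
General solution: x^2y^2 - 2xy^3 + 3x^2y^3 + 3x^2 = C.


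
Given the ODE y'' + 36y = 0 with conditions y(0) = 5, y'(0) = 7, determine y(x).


Characteristic roots of r² + 36 = 0 are ±6i, so y = C₁cos(6x) + C₂sin(6x).
Apply y(0) = 5: C₁ = 5. Differentiate and apply y'(0) = 7: 6·C₂ = 7, so C₂ = 7/6.
Particular solution: y = 5cos(6x) + (7/6)sin(6x).


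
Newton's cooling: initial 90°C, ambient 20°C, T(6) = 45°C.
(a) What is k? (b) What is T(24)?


Newton's law: T(t) = T_a + (T₀ - T_a)e^(-kt).
(a) Use T(6) = 45: (45 - 20)/(90 - 20) = e^(-k·6), so k = -ln(0.357)/6 ≈ 0.1716.
(b) Apply k to t = 24: T(24) = 20 + (70)e^(-4.118) ≈ 21.1°C.


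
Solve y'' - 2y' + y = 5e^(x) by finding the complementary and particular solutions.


Characteristic polynomial (r - 1)² = 0; repeated root r = 1.
y_h = (C₁ + C₂x)e^(x). Forcing matches the repeated root (resonance), so try y_p = Ax² e^(x).
Substitute and solve for A: 2A = 5, so A = 5/2.
General solution: y = (C₁ + C₂x + (5/2)x²)e^(x).


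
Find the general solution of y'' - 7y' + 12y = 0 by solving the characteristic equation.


Characteristic equation: r² - 7r + 12 = 0.
Factor: (r - 4)(r - 3) = 0 ⇒ r = 4, 3 (distinct real).
General solution: y = C₁e^(4x) + C₂e^(3x).


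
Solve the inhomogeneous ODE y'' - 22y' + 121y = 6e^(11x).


Characteristic polynomial (r - 11)² = 0; repeated root r = 11.
y_h = (C₁ + C₂x)e^(11x). Forcing matches the repeated root (resonance), so try y_p = Ax² e^(11x).
Substitute and solve for A: 2A = 6, so A = 3.
General solution: y = (C₁ + C₂x + 3x²)e^(11x).


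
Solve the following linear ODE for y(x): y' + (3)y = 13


P(x) = 3, Q(x) = 13; integrating factor μ = e^(3x).
(μ y)' = 13e^(3x) ⇒ μ y = (13/3)e^(3x) + C.
Divide by μ: y = 13/3 + Ce^(-3x).


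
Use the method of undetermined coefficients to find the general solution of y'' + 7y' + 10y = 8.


Characteristic roots of r² + 7r + 10 = 0 are -5, -2.
y_h = C₁e^(-5x) + C₂e^(-2x).
Constant forcing; try y_p = A. Then 10A = 8 ⇒ A = 4/5.
General solution: y = C₁e^(-5x) + C₂e^(-2x) + 4/5.


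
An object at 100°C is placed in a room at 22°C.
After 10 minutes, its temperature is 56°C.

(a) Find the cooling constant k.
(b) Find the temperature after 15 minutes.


Newton's law: T(t) = T_a + (T₀ - T_a)e^(-kt).
(a) Use T(10) = 56: (56 - 22)/(100 - 22) = e^(-k·10), so k = -ln(0.436)/10 ≈ 0.0830.
(b) Apply k to t = 15: T(15) = 22 + (78)e^(-1.246) ≈ 44.4°C.


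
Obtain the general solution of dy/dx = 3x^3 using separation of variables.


Integrate both sides with respect to x: y = ∫ 3x^3 dx = (3/4)x^4 + C.


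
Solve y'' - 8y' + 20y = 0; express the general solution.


Characteristic equation: r² - 8r + 20 = 0.
Discriminant is negative; roots r = 4 ± 2i (complex conjugate pair).
General solution uses e^(α x)(C₁ cos(β x) + C₂ sin(β x)): y = e^(4x)(C₁cos(2x) + C₂sin(2x)).


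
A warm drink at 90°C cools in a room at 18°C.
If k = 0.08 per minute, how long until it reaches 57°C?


From T(t) = T_a + (T₀ - T_a)e^(-kt), set T(t) = 57:
(57 - 18) / (90 - 18) = e^(-0.08t), so t = -ln(0.542)/0.08 ≈ 7.7 minutes.


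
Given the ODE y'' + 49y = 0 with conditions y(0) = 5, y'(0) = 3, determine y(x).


Characteristic roots of r² + 49 = 0 are ±7i, so y = C₁cos(7x) + C₂sin(7x).
Apply y(0) = 5: C₁ = 5. Differentiate and apply y'(0) = 3: 7·C₂ = 3, so C₂ = 3/7.
Particular solution: y = 5cos(7x) + (3/7)sin(7x).


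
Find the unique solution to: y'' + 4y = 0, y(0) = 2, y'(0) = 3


Characteristic roots of r² + 4 = 0 are ±2i, so y = C₁cos(2x) + C₂sin(2x).
Apply y(0) = 2: C₁ = 2. Differentiate and apply y'(0) = 3: 2·C₂ = 3, so C₂ = 3/2.
Particular solution: y = 2cos(2x) + (3/2)sin(2x).


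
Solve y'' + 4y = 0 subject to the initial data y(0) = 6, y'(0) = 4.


Characteristic roots of r² + 4 = 0 are ±2i, so y = C₁cos(2x) + C₂sin(2x).
Apply y(0) = 6: C₁ = 6. Differentiate and apply y'(0) = 4: 2·C₂ = 4, so C₂ = 2.
Particular solution: y = 6cos(2x) + 2sin(2x).


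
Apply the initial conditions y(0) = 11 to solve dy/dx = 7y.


General solution of y' = 7y is y = Ce^(7x).
Apply y(0) = 11: C = 11.
Particular solution: y = 11e^(7x).


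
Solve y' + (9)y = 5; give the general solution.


P(x) = 9, Q(x) = 5; integrating factor μ = e^(9x).
(μ y)' = 5e^(9x) ⇒ μ y = (5/9)e^(9x) + C.
Divide by μ: y = 5/9 + Ce^(-9x).


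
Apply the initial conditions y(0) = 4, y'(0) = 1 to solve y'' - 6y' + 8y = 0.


Characteristic roots of r² - 6r + 8 = 0 are 2, 4.
General solution y = c₁ e^(2x) + c₂ e^(4x).
Apply y(0) = 4: c₁ + c₂ = 4. Apply y'(0) = 1: 2 c₁ + 4 c₂ = 1.
Solve: c₁ = 15/2, c₂ = -7/2.
Particular solution: y = (15/2)e^(2x) - (7/2)e^(4x).


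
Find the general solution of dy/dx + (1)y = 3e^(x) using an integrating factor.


P(x) = 1 ⇒ μ = e^(x).
(μ y)' = 3e^(2x) ⇒ μ y = (3/2)e^(2x) + C.
Divide by μ: y = (3/2)e^(x) + Ce^(-x).


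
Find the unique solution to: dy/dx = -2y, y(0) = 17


General solution of y' = -2y is y = Ce^(-2x).
Apply y(0) = 17: C = 17.
Particular solution: y = 17e^(-2x).


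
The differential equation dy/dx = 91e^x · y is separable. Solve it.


Separate variables: dy/y = 91e^x dx.
Integrate: ln|y| = 91e^x + C₀.
Exponentiate: y = Ce^(91e^x).


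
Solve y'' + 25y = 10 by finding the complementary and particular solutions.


Homogeneous part: r² + 25 = 0 ⇒ r = ±5i, so y_h = C₁cos(5x) + C₂sin(5x).
Try constant y_p = A; plug in: 25A = 10 ⇒ A = 2/5.
General solution: y = C₁cos(5x) + C₂sin(5x) + 2/5.


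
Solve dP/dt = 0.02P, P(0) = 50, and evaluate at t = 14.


The ODE dP/dt = 0.02P has solution P(t) = P(0)e^(0.02t).
Substitute P(0) = 50 and t = 14: P(14) = 50 e^(0.28) ≈ 66.


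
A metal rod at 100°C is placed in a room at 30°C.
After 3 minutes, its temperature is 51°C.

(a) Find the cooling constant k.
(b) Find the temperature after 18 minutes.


Newton's law: T(t) = T_a + (T₀ - T_a)e^(-kt).
(a) Use T(3) = 51: (51 - 30)/(100 - 30) = e^(-k·3), so k = -ln(0.300)/3 ≈ 0.4013.
(b) Apply k to t = 18: T(18) = 30 + (70)e^(-7.224) ≈ 30.1°C.


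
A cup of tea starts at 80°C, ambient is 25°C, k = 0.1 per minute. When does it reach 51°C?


From T(t) = T_a + (T₀ - T_a)e^(-kt), set T(t) = 51:
(51 - 25) / (80 - 25) = e^(-0.1t), so t = -ln(0.473)/0.1 ≈ 7.5 minutes.


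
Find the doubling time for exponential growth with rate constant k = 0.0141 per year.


Exponential growth: P(t) = P₀ e^(0.0141t). Set P(t)/P₀ = 2: e^(0.0141t) = 2.
Solve: t = ln(2)/0.0141 ≈ 49.16 years.


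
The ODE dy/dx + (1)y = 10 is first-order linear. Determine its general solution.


P(x) = 1, Q(x) = 10; integrating factor μ = e^(x).
(μ y)' = 10e^(x) ⇒ μ y = 10e^(x) + C.
Divide by μ: y = 10 + Ce^(-x).


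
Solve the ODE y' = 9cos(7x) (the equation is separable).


g(y) = 1, so integrate directly: y = ∫ 9cos(7x) dx = (9/7)sin(7x) + C.


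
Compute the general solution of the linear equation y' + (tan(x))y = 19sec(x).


P(x) = tan(x) ⇒ μ = e^(∫tan(x)dx) = sec(x).
(sec(x) y)' = 19sec²(x) ⇒ sec(x) y = 19tan(x) + C.
Multiply by cos(x): y = 19sin(x) + C·cos(x).


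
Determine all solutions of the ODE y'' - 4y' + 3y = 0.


Characteristic equation: r² - 4r + 3 = 0.
Factor: (r - 1)(r - 3) = 0 ⇒ r = 1, 3 (distinct real).
General solution: y = C₁e^(x) + C₂e^(3x).


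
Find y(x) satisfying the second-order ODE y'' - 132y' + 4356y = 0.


Characteristic equation: r² - 132r + 4356 = 0, i.e. (r - 66)² = 0.
Repeated root r = 66; include an x factor for the second linearly independent solution.
General solution: y = (C₁ + C₂x)e^(66x).


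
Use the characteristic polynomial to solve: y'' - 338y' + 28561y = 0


Characteristic equation: r² - 338r + 28561 = 0, i.e. (r - 169)² = 0.
Repeated root r = 169; include an x factor for the second linearly independent solution.
General solution: y = (C₁ + C₂x)e^(169x).


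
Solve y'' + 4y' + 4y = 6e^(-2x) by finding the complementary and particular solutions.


Characteristic polynomial (r + 2)² = 0; repeated root r = -2.
y_h = (C₁ + C₂x)e^(-2x). Forcing matches the repeated root (resonance), so try y_p = Ax² e^(-2x).
Substitute and solve for A: 2A = 6, so A = 3.
General solution: y = (C₁ + C₂x + 3x²)e^(-2x).


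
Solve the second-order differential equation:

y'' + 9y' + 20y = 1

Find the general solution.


Characteristic roots of r² + 9r + 20 = 0 are -5, -4.
y_h = C₁e^(-5x) + C₂e^(-4x).
Constant forcing; try y_p = A. Then 20A = 1 ⇒ A = 1/20.
General solution: y = C₁e^(-5x) + C₂e^(-4x) + 1/20.


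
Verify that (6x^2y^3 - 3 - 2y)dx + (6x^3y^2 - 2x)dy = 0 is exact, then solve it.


Check exactness: ∂M/∂y = 18x^2y^2 - 2 and ∂N/∂x = 18x^2y^2 - 2; equal, so the equation is exact.
Integrate M with respect to x (treating y as constant): ∫M dx = 2x^3y^3 - 3x - 2xy + h(y).
Differentiate w.r.t. y and set equal to N: all terms match, so h'(y) = 0 and h is a constant absorbed into C.
General solution: 2x^3y^3 - 3x - 2xy = C.


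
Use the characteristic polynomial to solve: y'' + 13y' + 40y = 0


Characteristic equation: r² + 13r + 40 = 0.
Factor: (r + 5)(r + 8) = 0 ⇒ r = -5, -8 (distinct real).
General solution: y = C₁e^(-5x) + C₂e^(-8x).


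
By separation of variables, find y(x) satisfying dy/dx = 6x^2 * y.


Separate variables: dy/y = 6x^2 dx.
Integrate: ln|y| = 2x^3 + C₀.
Exponentiate: y = Ce^(2x^3).


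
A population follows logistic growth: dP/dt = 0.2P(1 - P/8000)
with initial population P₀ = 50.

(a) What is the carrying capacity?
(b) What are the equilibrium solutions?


Logistic ODE dP/dt = 0.2P(1 - P/8000) has equilibria where dP/dt = 0, i.e. P = 0 or P = 8000.
The coefficient (1 - P/K) = 0 when P = K, identifying K = 8000 as the carrying capacity.
(a) K = 8000; (b) equilibria P = 0 and P = 8000.


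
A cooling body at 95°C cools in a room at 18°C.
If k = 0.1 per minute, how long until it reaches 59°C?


From T(t) = T_a + (T₀ - T_a)e^(-kt), set T(t) = 59:
(59 - 18) / (95 - 18) = e^(-0.1t), so t = -ln(0.532)/0.1 ≈ 6.3 minutes.


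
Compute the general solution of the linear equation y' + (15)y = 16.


P(x) = 15, Q(x) = 16; integrating factor μ = e^(15x).
(μ y)' = 16e^(15x) ⇒ μ y = (16/15)e^(15x) + C.
Divide by μ: y = 16/15 + Ce^(-15x).


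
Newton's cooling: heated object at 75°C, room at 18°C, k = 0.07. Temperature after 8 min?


Newton's law: dT/dt = -k(T - T_a) has solution T(t) = T_a + (T₀ - T_a)e^(-kt).
Plug in T_a = 18, T₀ = 75, k = 0.07, t = 8: T(8) = 18 + (57)e^(-0.56) ≈ 50.6°C.


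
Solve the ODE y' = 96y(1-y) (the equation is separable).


Separate: dy/[y(1-y)] = 96 dx.
Partial fractions: 1/[y(1-y)] = 1/y + 1/(1-y).
Integrate: ln|y/(1-y)| = 96x + C₀.
Solve for y: y = 1/(1 + Ce^(-96x)).


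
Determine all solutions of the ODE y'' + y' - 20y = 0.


Characteristic equation: r² + r - 20 = 0.
Factor: (r - 4)(r + 5) = 0 ⇒ r = 4, -5 (distinct real).
General solution: y = C₁e^(4x) + C₂e^(-5x).


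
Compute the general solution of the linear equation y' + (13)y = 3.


P(x) = 13, Q(x) = 3; integrating factor μ = e^(13x).
(μ y)' = 3e^(13x) ⇒ μ y = (3/13)e^(13x) + C.
Divide by μ: y = 3/13 + Ce^(-13x).


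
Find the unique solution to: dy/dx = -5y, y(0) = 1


General solution of y' = -5y is y = Ce^(-5x).
Apply y(0) = 1: C = 1.
Particular solution: y = e^(-5x).


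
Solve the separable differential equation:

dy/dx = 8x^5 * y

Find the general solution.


Separate variables: dy/y = 8x^5 dx.
Integrate: ln|y| = (4/3)x^6 + C₀.
Exponentiate: y = Ce^((4/3)x^6).


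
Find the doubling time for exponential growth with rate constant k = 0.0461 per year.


Exponential growth: P(t) = P₀ e^(0.0461t). Set P(t)/P₀ = 2: e^(0.0461t) = 2.
Solve: t = ln(2)/0.0461 ≈ 15.04 years.


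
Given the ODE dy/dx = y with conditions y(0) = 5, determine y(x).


General solution of y' = y is y = Ce^(x).
Apply y(0) = 5: C = 5.
Particular solution: y = 5e^(x).


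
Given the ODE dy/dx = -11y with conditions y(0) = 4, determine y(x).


General solution of y' = -11y is y = Ce^(-11x).
Apply y(0) = 4: C = 4.
Particular solution: y = 4e^(-11x).


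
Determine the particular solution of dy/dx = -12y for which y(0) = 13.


General solution of y' = -12y is y = Ce^(-12x).
Apply y(0) = 13: C = 13.
Particular solution: y = 13e^(-12x).


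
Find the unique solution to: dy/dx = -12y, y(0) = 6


General solution of y' = -12y is y = Ce^(-12x).
Apply y(0) = 6: C = 6.
Particular solution: y = 6e^(-12x).


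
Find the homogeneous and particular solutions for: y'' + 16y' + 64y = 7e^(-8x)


Characteristic polynomial (r + 8)² = 0; repeated root r = -8.
y_h = (C₁ + C₂x)e^(-8x). Forcing matches the repeated root (resonance), so try y_p = Ax² e^(-8x).
Substitute and solve for A: 2A = 7, so A = 7/2.
General solution: y = (C₁ + C₂x + (7/2)x²)e^(-8x).


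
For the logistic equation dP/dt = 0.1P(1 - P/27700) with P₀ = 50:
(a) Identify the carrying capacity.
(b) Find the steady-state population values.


Logistic ODE dP/dt = 0.1P(1 - P/27700) has equilibria where dP/dt = 0, i.e. P = 0 or P = 27700.
The coefficient (1 - P/K) = 0 when P = K, identifying K = 27700 as the carrying capacity.
(a) K = 27700; (b) equilibria P = 0 and P = 27700.


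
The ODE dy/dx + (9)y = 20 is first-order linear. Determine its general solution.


P(x) = 9, Q(x) = 20; integrating factor μ = e^(9x).
(μ y)' = 20e^(9x) ⇒ μ y = (20/9)e^(9x) + C.
Divide by μ: y = 20/9 + Ce^(-9x).


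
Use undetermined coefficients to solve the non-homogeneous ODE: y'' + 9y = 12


Homogeneous part: r² + 9 = 0 ⇒ r = ±3i, so y_h = C₁cos(3x) + C₂sin(3x).
Try constant y_p = A; plug in: 9A = 12 ⇒ A = 4/3.
General solution: y = C₁cos(3x) + C₂sin(3x) + 4/3.


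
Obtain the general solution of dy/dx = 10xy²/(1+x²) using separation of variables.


Separate: dy/y² = 10x/(1+x²) dx.
Integrate LHS: ∫ dy/y² = -1/y.
Integrate RHS via u = 1+x²: 5ln(1+x²) + C.
Result: -1/y = 5ln(1+x²) + C.


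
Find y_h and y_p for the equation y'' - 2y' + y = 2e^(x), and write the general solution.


Characteristic polynomial (r - 1)² = 0; repeated root r = 1.
y_h = (C₁ + C₂x)e^(x). Forcing matches the repeated root (resonance), so try y_p = Ax² e^(x).
Substitute and solve for A: 2A = 2, so A = 1.
General solution: y = (C₁ + C₂x + x²)e^(x).
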